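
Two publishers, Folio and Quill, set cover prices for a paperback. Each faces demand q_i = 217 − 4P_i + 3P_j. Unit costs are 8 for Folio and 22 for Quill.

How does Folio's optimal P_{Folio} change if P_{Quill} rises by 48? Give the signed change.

Folio's profit: π = (P_{Folio} − 8)(217 − 4P_{Folio} + 3P_{Quill}).
∂π/∂P_{Folio} = 249 − 8P_{Folio} + 3P_{Quill} = 0 ⇒ P_{Folio} = 31.125 + 0.375P_{Quill}.
The reaction-function slope is 0.375, so a 48-unit rise in P_{Quill} moves P_{Folio} by 0.375 × 48 = 18. Folio's best response rises — the actions are strategic complements.

18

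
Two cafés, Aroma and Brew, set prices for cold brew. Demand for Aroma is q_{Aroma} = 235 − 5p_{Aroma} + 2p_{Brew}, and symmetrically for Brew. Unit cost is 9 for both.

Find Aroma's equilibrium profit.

3380

Aroma's profit: π = (p_{Aroma} − 9)(235 − 5p_{Aroma} + 2p_{Brew}).
∂π/∂p_{Aroma} = 280 − 10p_{Aroma} + 2p_{Brew} = 0 ⇒ p_{Aroma} = 28 + 0.2p_{Brew}.
The game is symmetric, so in equilibrium p_{Brew} = p_{Aroma}: the reaction function gives 0.8p_{Aroma} = 28, hence p_{Aroma} = 35.
q_{Aroma} = 235 − 5·35 + 2·35 = 130.
Profit = (35 − 9)·130 = 3380.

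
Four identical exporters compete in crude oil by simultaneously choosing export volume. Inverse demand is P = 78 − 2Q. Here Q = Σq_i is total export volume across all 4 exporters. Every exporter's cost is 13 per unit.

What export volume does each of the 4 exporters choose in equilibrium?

6.5

A representative exporter's profit is π_i = q_i(78 − 2Q) − 13q_i, with Q = q_i + Σ_{j≠i} q_j.
First-order condition: 65 − 4q_i − 2Σ_{j≠i} q_j = 0.
Imposing symmetry (q_j = q for all j) turns Σ_{j≠i} q_j into 3q, so 65 = 10q and q = 6.5.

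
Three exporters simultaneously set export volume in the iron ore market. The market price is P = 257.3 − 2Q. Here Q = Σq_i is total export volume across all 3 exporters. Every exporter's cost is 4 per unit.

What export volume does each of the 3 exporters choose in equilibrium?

A representative exporter's profit is π_i = q_i(257.3 − 2Q) − 4q_i, with Q = q_i + Σ_{j≠i} q_j.
First-order condition: 253.3 − 4q_i − 2Σ_{j≠i} q_j = 0.
Imposing symmetry (q_j = q for all j) turns Σ_{j≠i} q_j into 2q, so 253.3 = 8q and q = 31.6625.

31.6625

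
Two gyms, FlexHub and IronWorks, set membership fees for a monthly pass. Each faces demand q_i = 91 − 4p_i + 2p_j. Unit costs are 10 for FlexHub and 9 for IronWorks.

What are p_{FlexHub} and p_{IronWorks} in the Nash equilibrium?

FlexHub's profit: π = (p_{FlexHub} − 10)(91 − 4p_{FlexHub} + 2p_{IronWorks}).
∂π/∂p_{FlexHub} = 131 − 8p_{FlexHub} + 2p_{IronWorks} = 0 ⇒ p_{FlexHub} = 16.375 + 0.25p_{IronWorks}.
Similarly p_{IronWorks} = 15.875 + 0.25p_{FlexHub}.
Substituting the second reaction function into the first: p_{FlexHub} = 16.375 + 0.25(15.875 + 0.25p_{FlexHub}), which gives 0.9375p_{FlexHub} = 651/32 ⇒ p_{FlexHub} = 21.7.
Then p_{IronWorks} = 15.875 + 0.25·21.7 = 21.3.

21.7, 21.3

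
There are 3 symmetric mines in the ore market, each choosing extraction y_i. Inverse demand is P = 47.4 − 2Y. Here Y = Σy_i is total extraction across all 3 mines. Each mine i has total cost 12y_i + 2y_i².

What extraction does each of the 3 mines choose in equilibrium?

A representative mine's profit is π_i = y_i(47.4 − 2Y) − 12y_i − 2y_i², with Y = y_i + Σ_{j≠i} y_j.
First-order condition: 35.4 − 8y_i − 2Σ_{j≠i} y_j = 0.
With identical mines, set every y_j = y: then 35.4 − 8y − 4y = 0, i.e. y = 35.4/12 = 2.95.

2.95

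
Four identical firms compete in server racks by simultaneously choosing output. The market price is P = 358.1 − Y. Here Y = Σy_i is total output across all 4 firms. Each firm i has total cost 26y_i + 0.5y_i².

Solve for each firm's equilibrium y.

A representative firm's profit is π_i = y_i(358.1 − Y) − 26y_i − 0.5y_i², with Y = y_i + Σ_{j≠i} y_j.
First-order condition: 332.1 − 3y_i − Σ_{j≠i} y_j = 0.
Imposing symmetry (y_j = y for all j) turns Σ_{j≠i} y_j into 3y, so 332.1 = 6y and y = 55.35.

55.35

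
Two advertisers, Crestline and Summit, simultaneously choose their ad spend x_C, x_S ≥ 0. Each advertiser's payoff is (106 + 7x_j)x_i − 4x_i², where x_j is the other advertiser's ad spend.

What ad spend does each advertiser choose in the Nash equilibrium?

106

Crestline's payoff is (106 + 7x_S)x_C − 4x_C².
∂π/∂x_C = 106 + 7x_S − 8x_C = 0, so x_C = 13.25 + 0.875x_S.
Setting x_C = x_S in the reaction function: x_C = 13.25 + 0.875x_C, so x_C = 13.25 / 0.125 = 106.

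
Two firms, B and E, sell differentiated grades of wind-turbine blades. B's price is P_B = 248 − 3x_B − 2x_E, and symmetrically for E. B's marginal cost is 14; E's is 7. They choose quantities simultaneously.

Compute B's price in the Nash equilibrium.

100.4375

Firm B's profit: π = x_B(248 − 3x_B − 2x_E) − 14x_B.
∂π/∂x_B = 234 − 6x_B − 2x_E = 0 ⇒ x_B = 39 − (1/3)x_E.
Similarly x_E = 241/6 − (1/3)x_B.
Substituting the second reaction function into the first: x_B = 39 − (1/3)(241/6 − (1/3)x_B), which gives (8/9)x_B = 461/18 ⇒ x_B = 28.8125.
Then x_E = 241/6 − (1/3)·28.8125 = 30.5625.
P_B = 248 − 3·28.8125 − 2·30.5625 = 100.4375.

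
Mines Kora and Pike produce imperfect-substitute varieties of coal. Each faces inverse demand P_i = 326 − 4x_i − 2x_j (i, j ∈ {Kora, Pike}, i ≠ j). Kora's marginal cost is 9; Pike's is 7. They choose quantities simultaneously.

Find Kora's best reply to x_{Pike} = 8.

Mine Kora's profit: π = x_{Kora}(326 − 4x_{Kora} − 2x_{Pike}) − 9x_{Kora}.
∂π/∂x_{Kora} = 317 − 8x_{Kora} − 2x_{Pike} = 0 ⇒ x_{Kora} = 39.625 − 0.25x_{Pike}.
At x_{Pike} = 8: x_{Kora} = 39.625 − 0.25·8 = 37.625.

37.625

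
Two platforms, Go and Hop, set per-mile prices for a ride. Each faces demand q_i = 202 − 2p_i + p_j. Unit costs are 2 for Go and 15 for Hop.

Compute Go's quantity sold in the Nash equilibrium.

Go's profit: π = (p_{Go} − 2)(202 − 2p_{Go} + p_{Hop}).
∂π/∂p_{Go} = 206 − 4p_{Go} + p_{Hop} = 0 ⇒ p_{Go} = 51.5 + 0.25p_{Hop}.
Similarly p_{Hop} = 58 + 0.25p_{Go}.
Plugging p_{Hop} into Go's best response: p_{Go} = 51.5 + 0.25(58 + 0.25p_{Go}) ⇒ 0.9375p_{Go} = 66, so p_{Go} = 70.4.
Then p_{Hop} = 58 + 0.25·70.4 = 75.6.
q_{Go} = 202 − 2·70.4 + 75.6 = 136.8.

136.8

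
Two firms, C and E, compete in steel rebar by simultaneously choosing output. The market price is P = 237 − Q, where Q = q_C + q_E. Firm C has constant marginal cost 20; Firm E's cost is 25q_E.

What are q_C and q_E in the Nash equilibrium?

74, 69

Firm C's profit: π = q_C(237 − (q_C + q_E)) − 20q_C.
∂π/∂q_C = 217 − 2q_C − q_E = 0, so q_C = 108.5 − 0.5q_E.
By the same steps for E: q_E = 106 − 0.5q_C.
Solving the two reaction functions simultaneously: (1 − (−0.5)(−0.5))q_C = 108.5 − 0.5·106, so 0.75q_C = 55.5 and q_C = 74.
Then q_E = 106 − 0.5·74 = 69.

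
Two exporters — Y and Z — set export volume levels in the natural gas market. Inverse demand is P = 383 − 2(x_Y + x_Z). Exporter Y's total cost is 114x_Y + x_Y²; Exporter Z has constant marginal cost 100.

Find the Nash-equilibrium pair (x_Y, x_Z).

Exporter Y's profit: π = x_Y(383 − 2(x_Y + x_Z)) − 114x_Y − x_Y².
∂π/∂x_Y = 269 − 6x_Y − 2x_Z = 0, so x_Y = 269/6 − (1/3)x_Z.
For Z: ∂π/∂x_Z = 283 − 4x_Z − 2x_Y = 0 ⇒ x_Z = 70.75 − 0.5x_Y.
Substituting the second reaction function into the first: x_Y = 269/6 − (1/3)(70.75 − 0.5x_Y), which gives (5/6)x_Y = 21.25 ⇒ x_Y = 25.5.
Then x_Z = 70.75 − 0.5·25.5 = 58.

25.5, 58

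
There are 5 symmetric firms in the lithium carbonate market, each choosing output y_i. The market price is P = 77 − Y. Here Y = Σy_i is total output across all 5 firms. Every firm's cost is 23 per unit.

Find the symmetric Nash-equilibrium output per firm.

9

A representative firm's profit is π_i = y_i(77 − Y) − 23y_i, with Y = y_i + Σ_{j≠i} y_j.
First-order condition: 54 − 2y_i − Σ_{j≠i} y_j = 0.
In a symmetric equilibrium every firm chooses the same y, so Σ_{j≠i} y_j = 4y. The condition becomes 54 − 6y = 0, giving y = 54/6 = 9.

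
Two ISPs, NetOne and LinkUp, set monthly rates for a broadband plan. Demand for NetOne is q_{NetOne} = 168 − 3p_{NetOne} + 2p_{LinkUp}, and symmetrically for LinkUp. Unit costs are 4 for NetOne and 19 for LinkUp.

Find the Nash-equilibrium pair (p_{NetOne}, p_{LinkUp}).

47.8125, 53.4375

NetOne's profit: π = (p_{NetOne} − 4)(168 − 3p_{NetOne} + 2p_{LinkUp}).
∂π/∂p_{NetOne} = 180 − 6p_{NetOne} + 2p_{LinkUp} = 0 ⇒ p_{NetOne} = 30 + (1/3)p_{LinkUp}.
Similarly p_{LinkUp} = 37.5 + (1/3)p_{NetOne}.
Plugging p_{LinkUp} into NetOne's best response: p_{NetOne} = 30 + (1/3)(37.5 + (1/3)p_{NetOne}) ⇒ (8/9)p_{NetOne} = 42.5, so p_{NetOne} = 47.8125.
Then p_{LinkUp} = 37.5 + (1/3)·47.8125 = 53.4375.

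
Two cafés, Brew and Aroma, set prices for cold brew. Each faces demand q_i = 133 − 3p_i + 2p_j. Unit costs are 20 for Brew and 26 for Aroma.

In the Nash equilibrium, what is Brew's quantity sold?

88.125

Brew's profit: π = (p_{Brew} − 20)(133 − 3p_{Brew} + 2p_{Aroma}).
∂π/∂p_{Brew} = 193 − 6p_{Brew} + 2p_{Aroma} = 0 ⇒ p_{Brew} = 193/6 + (1/3)p_{Aroma}.
Similarly p_{Aroma} = 211/6 + (1/3)p_{Brew}.
Substituting the second reaction function into the first: p_{Brew} = 193/6 + (1/3)(211/6 + (1/3)p_{Brew}), which gives (8/9)p_{Brew} = 395/9 ⇒ p_{Brew} = 49.375.
Then p_{Aroma} = 211/6 + (1/3)·49.375 = 51.625.
q_{Brew} = 133 − 3·49.375 + 2·51.625 = 88.125.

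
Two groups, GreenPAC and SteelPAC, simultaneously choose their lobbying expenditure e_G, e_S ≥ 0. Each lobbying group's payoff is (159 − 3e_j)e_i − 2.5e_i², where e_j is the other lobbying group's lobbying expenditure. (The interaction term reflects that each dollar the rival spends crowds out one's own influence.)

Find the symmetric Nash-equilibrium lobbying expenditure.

GreenPAC's payoff is (159 − 3e_S)e_G − 2.5e_G².
∂π/∂e_G = 159 − 3e_S − 5e_G = 0, so e_G = 31.8 − 0.6e_S.
By symmetry e_S = e_G; substituting into the reaction function, 1.6e_G = 31.8 and e_G = 19.875.

19.875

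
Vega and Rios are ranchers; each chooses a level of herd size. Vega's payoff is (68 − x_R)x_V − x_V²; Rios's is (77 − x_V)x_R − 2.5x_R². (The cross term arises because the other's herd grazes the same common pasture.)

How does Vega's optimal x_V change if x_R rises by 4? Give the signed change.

-2

Expanding Vega's payoff: 68x_V − x_Rx_V − x_V².
∂π/∂x_V = 68 − x_R − 2x_V = 0, so x_V = 34 − 0.5x_R.
The reaction-function slope is −0.5, so a 4-unit rise in x_R moves x_V by −0.5 × 4 = −2. Vega's best response falls — the actions are strategic substitutes.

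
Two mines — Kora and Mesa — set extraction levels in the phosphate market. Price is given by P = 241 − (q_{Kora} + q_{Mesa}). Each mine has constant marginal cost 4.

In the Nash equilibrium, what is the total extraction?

158

Mine Kora's profit: π = q_{Kora}(241 − (q_{Kora} + q_{Mesa})) − 4q_{Kora}.
∂π/∂q_{Kora} = 237 − 2q_{Kora} − q_{Mesa} = 0, so q_{Kora} = 118.5 − 0.5q_{Mesa}.
By symmetry q_{Mesa} = q_{Kora}; substituting into the reaction function, 1.5q_{Kora} = 118.5 and q_{Kora} = 79.
Total extraction: 79 + 79 = 158.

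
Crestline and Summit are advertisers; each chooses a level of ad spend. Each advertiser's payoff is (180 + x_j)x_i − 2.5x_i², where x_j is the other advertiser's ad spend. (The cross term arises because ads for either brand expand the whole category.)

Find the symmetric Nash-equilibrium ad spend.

Crestline's payoff is (180 + x_S)x_C − 2.5x_C².
∂π/∂x_C = 180 + x_S − 5x_C = 0, so x_C = 36 + 0.2x_S.
By symmetry x_S = x_C; substituting into the reaction function, 0.8x_C = 36 and x_C = 45.

45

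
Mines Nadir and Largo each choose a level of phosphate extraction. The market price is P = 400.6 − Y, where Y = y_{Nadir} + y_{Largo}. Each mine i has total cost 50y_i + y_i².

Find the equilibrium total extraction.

140.24

Mine Nadir's profit: π = y_{Nadir}(400.6 − (y_{Nadir} + y_{Largo})) − 50y_{Nadir} − y_{Nadir}².
∂π/∂y_{Nadir} = 350.6 − 4y_{Nadir} − y_{Largo} = 0, so y_{Nadir} = 87.65 − 0.25y_{Largo}.
By symmetry y_{Largo} = y_{Nadir}; substituting into the reaction function, 1.25y_{Nadir} = 87.65 and y_{Nadir} = 70.12.
Total extraction: 70.12 + 70.12 = 140.24.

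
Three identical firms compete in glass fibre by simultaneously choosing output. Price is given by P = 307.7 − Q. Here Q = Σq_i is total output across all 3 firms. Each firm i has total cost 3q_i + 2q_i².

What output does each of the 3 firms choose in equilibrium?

38.0875

A representative firm's profit is π_i = q_i(307.7 − Q) − 3q_i − 2q_i², with Q = q_i + Σ_{j≠i} q_j.
First-order condition: 304.7 − 6q_i − Σ_{j≠i} q_j = 0.
In a symmetric equilibrium every firm chooses the same q, so Σ_{j≠i} q_j = 2q. The condition becomes 304.7 − 8q = 0, giving q = 304.7/8 = 38.0875.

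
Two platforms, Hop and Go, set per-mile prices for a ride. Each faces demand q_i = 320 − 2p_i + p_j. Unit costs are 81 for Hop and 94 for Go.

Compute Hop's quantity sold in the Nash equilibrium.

162.8

Hop's profit: π = (p_{Hop} − 81)(320 − 2p_{Hop} + p_{Go}).
∂π/∂p_{Hop} = 482 − 4p_{Hop} + p_{Go} = 0 ⇒ p_{Hop} = 120.5 + 0.25p_{Go}.
Similarly p_{Go} = 127 + 0.25p_{Hop}.
Plugging p_{Go} into Hop's best response: p_{Hop} = 120.5 + 0.25(127 + 0.25p_{Hop}) ⇒ 0.9375p_{Hop} = 152.25, so p_{Hop} = 162.4.
Then p_{Go} = 127 + 0.25·162.4 = 167.6.
q_{Hop} = 320 − 2·162.4 + 167.6 = 162.8.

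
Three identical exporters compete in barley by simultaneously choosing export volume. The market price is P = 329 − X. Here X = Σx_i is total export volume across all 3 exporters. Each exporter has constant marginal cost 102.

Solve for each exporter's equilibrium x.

A representative exporter's profit is π_i = x_i(329 − X) − 102x_i, with X = x_i + Σ_{j≠i} x_j.
First-order condition: 227 − 2x_i − Σ_{j≠i} x_j = 0.
In a symmetric equilibrium every exporter chooses the same x, so Σ_{j≠i} x_j = 2x. The condition becomes 227 − 4x = 0, giving x = 227/4 = 56.75.

56.75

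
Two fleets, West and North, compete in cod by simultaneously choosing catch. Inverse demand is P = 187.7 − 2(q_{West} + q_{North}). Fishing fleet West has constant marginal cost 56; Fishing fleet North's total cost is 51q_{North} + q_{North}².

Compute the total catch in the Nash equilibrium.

40.01

Fishing fleet West's profit: π = q_{West}(187.7 − 2(q_{West} + q_{North})) − 56q_{West}.
∂π/∂q_{West} = 131.7 − 4q_{West} − 2q_{North} = 0, so q_{West} = 32.925 − 0.5q_{North}.
For North: ∂π/∂q_{North} = 136.7 − 6q_{North} − 2q_{West} = 0 ⇒ q_{North} = 1367/60 − (1/3)q_{West}.
Solving the two reaction functions simultaneously: (1 − (−0.5)(−1/3))q_{West} = 32.925 − 0.5·(1367/60), so (5/6)q_{West} = 323/15 and q_{West} = 25.84.
Then q_{North} = 1367/60 − (1/3)·25.84 = 14.17.
Total catch: 25.84 + 14.17 = 40.01.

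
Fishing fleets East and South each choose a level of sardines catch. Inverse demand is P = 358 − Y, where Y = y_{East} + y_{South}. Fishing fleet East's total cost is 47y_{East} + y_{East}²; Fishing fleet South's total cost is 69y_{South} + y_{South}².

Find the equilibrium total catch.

120

Fishing fleet East's profit: π = y_{East}(358 − (y_{East} + y_{South})) − 47y_{East} − y_{East}².
∂π/∂y_{East} = 311 − 4y_{East} − y_{South} = 0, so y_{East} = 77.75 − 0.25y_{South}.
By the same steps for South: y_{South} = 72.25 − 0.25y_{East}.
Substituting the second reaction function into the first: y_{East} = 77.75 − 0.25(72.25 − 0.25y_{East}), which gives 0.9375y_{East} = 59.6875 ⇒ y_{East} = 191/3.
Then y_{South} = 72.25 − 0.25·(191/3) = 169/3.
Total catch: 191/3 + 169/3 = 120.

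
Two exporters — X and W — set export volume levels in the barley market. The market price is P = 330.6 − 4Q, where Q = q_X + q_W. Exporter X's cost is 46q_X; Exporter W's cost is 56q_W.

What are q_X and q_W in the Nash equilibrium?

Exporter X's profit: π = q_X(330.6 − 4(q_X + q_W)) − 46q_X.
∂π/∂q_X = 284.6 − 8q_X − 4q_W = 0, so q_X = 35.575 − 0.5q_W.
By the same steps for W: q_W = 34.325 − 0.5q_X.
Plugging q_W into X's best response: q_X = 35.575 − 0.5(34.325 − 0.5q_X) ⇒ 0.75q_X = 18.4125, so q_X = 24.55.
Then q_W = 34.325 − 0.5·24.55 = 22.05.

24.55, 22.05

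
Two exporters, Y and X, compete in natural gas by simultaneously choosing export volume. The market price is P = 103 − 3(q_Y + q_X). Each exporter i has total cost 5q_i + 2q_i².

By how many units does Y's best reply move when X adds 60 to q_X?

Exporter Y's profit: π = q_Y(103 − 3(q_Y + q_X)) − 5q_Y − 2q_Y².
∂π/∂q_Y = 98 − 10q_Y − 3q_X = 0, so q_Y = 9.8 − 0.3q_X.
The reaction-function slope is −0.3, so a 60-unit rise in q_X moves q_Y by −0.3 × 60 = −18. Y's best response falls — the actions are strategic substitutes.

-18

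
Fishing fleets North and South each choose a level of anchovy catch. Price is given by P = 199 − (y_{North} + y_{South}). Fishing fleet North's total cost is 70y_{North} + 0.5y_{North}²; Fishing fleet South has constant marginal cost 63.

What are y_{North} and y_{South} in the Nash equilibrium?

Fishing fleet North's profit: π = y_{North}(199 − (y_{North} + y_{South})) − 70y_{North} − 0.5y_{North}².
∂π/∂y_{North} = 129 − 3y_{North} − y_{South} = 0, so y_{North} = 43 − (1/3)y_{South}.
For South: ∂π/∂y_{South} = 136 − 2y_{South} − y_{North} = 0 ⇒ y_{South} = 68 − 0.5y_{North}.
Plugging y_{South} into North's best response: y_{North} = 43 − (1/3)(68 − 0.5y_{North}) ⇒ (5/6)y_{North} = 61/3, so y_{North} = 24.4.
Then y_{South} = 68 − 0.5·24.4 = 55.8.

24.4, 55.8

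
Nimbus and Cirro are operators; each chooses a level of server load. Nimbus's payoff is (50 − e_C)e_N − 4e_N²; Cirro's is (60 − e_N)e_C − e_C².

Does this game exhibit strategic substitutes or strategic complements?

Expanding Nimbus's payoff: 50e_N − e_Ce_N − 4e_N².
∂π/∂e_N = 50 − e_C − 8e_N = 0, so e_N = 6.25 − 0.125e_C.
The best-response slope de_N/de_C = −0.125 < 0: the reaction function is downward-sloping, so the choices are strategic substitutes.

strategic substitutes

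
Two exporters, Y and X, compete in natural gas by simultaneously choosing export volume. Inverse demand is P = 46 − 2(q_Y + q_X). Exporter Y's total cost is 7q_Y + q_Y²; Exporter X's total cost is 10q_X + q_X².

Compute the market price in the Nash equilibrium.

Exporter Y's profit: π = q_Y(46 − 2(q_Y + q_X)) − 7q_Y − q_Y².
∂π/∂q_Y = 39 − 6q_Y − 2q_X = 0, so q_Y = 6.5 − (1/3)q_X.
By the same steps for X: q_X = 6 − (1/3)q_Y.
Solving the two reaction functions simultaneously: (1 − (−1/3)(−1/3))q_Y = 6.5 − (1/3)·6, so (8/9)q_Y = 4.5 and q_Y = 5.0625.
Then q_X = 6 − (1/3)·5.0625 = 4.3125.
Equilibrium price: P = 46 − 2·9.375 = 27.25.

27.25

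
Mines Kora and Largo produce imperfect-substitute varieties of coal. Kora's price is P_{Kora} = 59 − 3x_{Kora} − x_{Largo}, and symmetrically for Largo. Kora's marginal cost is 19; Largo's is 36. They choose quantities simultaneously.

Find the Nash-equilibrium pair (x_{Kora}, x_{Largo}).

6.2, 2.8

Mine Kora's profit: π = x_{Kora}(59 − 3x_{Kora} − x_{Largo}) − 19x_{Kora}.
∂π/∂x_{Kora} = 40 − 6x_{Kora} − x_{Largo} = 0 ⇒ x_{Kora} = 20/3 − (1/6)x_{Largo}.
Similarly x_{Largo} = 23/6 − (1/6)x_{Kora}.
Solving the two reaction functions simultaneously: (1 − (−1/6)(−1/6))x_{Kora} = 20/3 − (1/6)·(23/6), so (35/36)x_{Kora} = 217/36 and x_{Kora} = 6.2.
Then x_{Largo} = 23/6 − (1/6)·6.2 = 2.8.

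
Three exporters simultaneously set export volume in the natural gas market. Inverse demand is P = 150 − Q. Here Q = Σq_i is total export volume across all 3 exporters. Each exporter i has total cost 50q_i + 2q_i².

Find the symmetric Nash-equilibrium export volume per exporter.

12.5

A representative exporter's profit is π_i = q_i(150 − Q) − 50q_i − 2q_i², with Q = q_i + Σ_{j≠i} q_j.
First-order condition: 100 − 6q_i − Σ_{j≠i} q_j = 0.
With identical exporters, set every q_j = q: then 100 − 6q − 2q = 0, i.e. q = 100/8 = 12.5.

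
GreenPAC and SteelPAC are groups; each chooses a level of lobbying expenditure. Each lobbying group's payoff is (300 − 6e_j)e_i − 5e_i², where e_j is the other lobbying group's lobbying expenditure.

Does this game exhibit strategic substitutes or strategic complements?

GreenPAC's payoff is (300 − 6e_S)e_G − 5e_G².
∂π/∂e_G = 300 − 6e_S − 10e_G = 0, so e_G = 30 − 0.6e_S.
The best-response slope de_G/de_S = −0.6 < 0: the reaction function is downward-sloping, so the choices are strategic substitutes.

strategic substitutes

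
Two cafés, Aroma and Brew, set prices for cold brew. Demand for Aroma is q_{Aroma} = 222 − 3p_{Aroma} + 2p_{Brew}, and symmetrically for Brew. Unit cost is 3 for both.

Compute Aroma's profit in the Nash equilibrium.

Aroma's profit: π = (p_{Aroma} − 3)(222 − 3p_{Aroma} + 2p_{Brew}).
∂π/∂p_{Aroma} = 231 − 6p_{Aroma} + 2p_{Brew} = 0 ⇒ p_{Aroma} = 38.5 + (1/3)p_{Brew}.
By symmetry p_{Brew} = p_{Aroma}; substituting into the reaction function, (2/3)p_{Aroma} = 38.5 and p_{Aroma} = 57.75.
q_{Aroma} = 222 − 3·57.75 + 2·57.75 = 164.25.
Profit = (57.75 − 3)·164.25 = 8992.6875.

8992.6875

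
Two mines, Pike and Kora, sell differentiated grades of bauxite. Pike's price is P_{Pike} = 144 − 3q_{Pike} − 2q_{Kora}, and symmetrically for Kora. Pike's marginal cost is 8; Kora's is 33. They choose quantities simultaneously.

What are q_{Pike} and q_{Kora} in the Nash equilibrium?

Mine Pike's profit: π = q_{Pike}(144 − 3q_{Pike} − 2q_{Kora}) − 8q_{Pike}.
∂π/∂q_{Pike} = 136 − 6q_{Pike} − 2q_{Kora} = 0 ⇒ q_{Pike} = 68/3 − (1/3)q_{Kora}.
Similarly q_{Kora} = 18.5 − (1/3)q_{Pike}.
Solving the two reaction functions simultaneously: (1 − (−1/3)(−1/3))q_{Pike} = 68/3 − (1/3)·18.5, so (8/9)q_{Pike} = 16.5 and q_{Pike} = 18.5625.
Then q_{Kora} = 18.5 − (1/3)·18.5625 = 12.3125.

18.5625, 12.3125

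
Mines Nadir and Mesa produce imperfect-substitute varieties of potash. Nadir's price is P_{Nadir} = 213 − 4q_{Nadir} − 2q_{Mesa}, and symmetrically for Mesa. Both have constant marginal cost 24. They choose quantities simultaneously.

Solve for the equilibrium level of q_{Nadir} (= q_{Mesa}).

18.9

Mine Nadir's profit: π = q_{Nadir}(213 − 4q_{Nadir} − 2q_{Mesa}) − 24q_{Nadir}.
∂π/∂q_{Nadir} = 189 − 8q_{Nadir} − 2q_{Mesa} = 0 ⇒ q_{Nadir} = 23.625 − 0.25q_{Mesa}.
By symmetry q_{Mesa} = q_{Nadir}; substituting into the reaction function, 1.25q_{Nadir} = 23.625 and q_{Nadir} = 18.9.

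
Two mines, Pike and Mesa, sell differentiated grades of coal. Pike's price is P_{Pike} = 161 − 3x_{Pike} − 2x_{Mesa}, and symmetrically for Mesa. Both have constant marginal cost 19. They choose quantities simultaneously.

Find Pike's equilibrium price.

Mine Pike's profit: π = x_{Pike}(161 − 3x_{Pike} − 2x_{Mesa}) − 19x_{Pike}.
∂π/∂x_{Pike} = 142 − 6x_{Pike} − 2x_{Mesa} = 0 ⇒ x_{Pike} = 71/3 − (1/3)x_{Mesa}.
The game is symmetric, so in equilibrium x_{Mesa} = x_{Pike}: the reaction function gives (4/3)x_{Pike} = 71/3, hence x_{Pike} = 17.75.
P_{Pike} = 161 − 3·17.75 − 2·17.75 = 72.25.

72.25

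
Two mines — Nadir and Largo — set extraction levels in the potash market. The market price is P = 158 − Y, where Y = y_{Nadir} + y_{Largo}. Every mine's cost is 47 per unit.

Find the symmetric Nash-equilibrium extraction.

37

Mine Nadir's profit: π = y_{Nadir}(158 − (y_{Nadir} + y_{Largo})) − 47y_{Nadir}.
∂π/∂y_{Nadir} = 111 − 2y_{Nadir} − y_{Largo} = 0, so y_{Nadir} = 55.5 − 0.5y_{Largo}.
Setting y_{Nadir} = y_{Largo} in the reaction function: y_{Nadir} = 55.5 − 0.5y_{Nadir}, so y_{Nadir} = 55.5 / 1.5 = 37.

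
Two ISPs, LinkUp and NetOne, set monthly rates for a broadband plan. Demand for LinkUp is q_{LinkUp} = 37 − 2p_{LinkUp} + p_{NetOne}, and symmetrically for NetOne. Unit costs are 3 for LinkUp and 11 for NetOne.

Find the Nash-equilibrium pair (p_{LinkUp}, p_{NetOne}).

LinkUp's profit: π = (p_{LinkUp} − 3)(37 − 2p_{LinkUp} + p_{NetOne}).
∂π/∂p_{LinkUp} = 43 − 4p_{LinkUp} + p_{NetOne} = 0 ⇒ p_{LinkUp} = 10.75 + 0.25p_{NetOne}.
Similarly p_{NetOne} = 14.75 + 0.25p_{LinkUp}.
Plugging p_{NetOne} into LinkUp's best response: p_{LinkUp} = 10.75 + 0.25(14.75 + 0.25p_{LinkUp}) ⇒ 0.9375p_{LinkUp} = 14.4375, so p_{LinkUp} = 15.4.
Then p_{NetOne} = 14.75 + 0.25·15.4 = 18.6.

15.4, 18.6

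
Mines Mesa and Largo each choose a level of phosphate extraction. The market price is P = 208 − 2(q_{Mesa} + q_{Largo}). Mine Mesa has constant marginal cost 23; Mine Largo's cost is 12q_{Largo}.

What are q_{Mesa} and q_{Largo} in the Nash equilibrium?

Mine Mesa's profit: π = q_{Mesa}(208 − 2(q_{Mesa} + q_{Largo})) − 23q_{Mesa}.
∂π/∂q_{Mesa} = 185 − 4q_{Mesa} − 2q_{Largo} = 0, so q_{Mesa} = 46.25 − 0.5q_{Largo}.
By the same steps for Largo: q_{Largo} = 49 − 0.5q_{Mesa}.
Plugging q_{Largo} into Mesa's best response: q_{Mesa} = 46.25 − 0.5(49 − 0.5q_{Mesa}) ⇒ 0.75q_{Mesa} = 21.75, so q_{Mesa} = 29.
Then q_{Largo} = 49 − 0.5·29 = 34.5.

29, 34.5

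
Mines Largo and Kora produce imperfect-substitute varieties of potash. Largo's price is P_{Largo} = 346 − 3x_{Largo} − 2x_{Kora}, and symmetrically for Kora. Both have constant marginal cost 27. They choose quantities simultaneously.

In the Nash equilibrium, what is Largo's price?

Mine Largo's profit: π = x_{Largo}(346 − 3x_{Largo} − 2x_{Kora}) − 27x_{Largo}.
∂π/∂x_{Largo} = 319 − 6x_{Largo} − 2x_{Kora} = 0 ⇒ x_{Largo} = 319/6 − (1/3)x_{Kora}.
By symmetry x_{Kora} = x_{Largo}; substituting into the reaction function, (4/3)x_{Largo} = 319/6 and x_{Largo} = 39.875.
P_{Largo} = 346 − 3·39.875 − 2·39.875 = 146.625.

146.625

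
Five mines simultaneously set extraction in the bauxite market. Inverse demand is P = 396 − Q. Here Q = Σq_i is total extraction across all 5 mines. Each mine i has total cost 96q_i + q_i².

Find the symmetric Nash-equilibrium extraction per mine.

37.5

A representative mine's profit is π_i = q_i(396 − Q) − 96q_i − q_i², with Q = q_i + Σ_{j≠i} q_j.
First-order condition: 300 − 4q_i − Σ_{j≠i} q_j = 0.
In a symmetric equilibrium every mine chooses the same q, so Σ_{j≠i} q_j = 4q. The condition becomes 300 − 8q = 0, giving q = 300/8 = 37.5.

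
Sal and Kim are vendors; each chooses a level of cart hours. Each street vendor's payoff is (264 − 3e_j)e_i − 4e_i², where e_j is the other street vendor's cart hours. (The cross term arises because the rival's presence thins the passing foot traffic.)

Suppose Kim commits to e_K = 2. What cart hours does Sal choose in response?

Sal's payoff is (264 − 3e_K)e_S − 4e_S².
∂π/∂e_S = 264 − 3e_K − 8e_S = 0, so e_S = 33 − 0.375e_K.
At e_K = 2: e_S = 33 − 0.375·2 = 32.25.

32.25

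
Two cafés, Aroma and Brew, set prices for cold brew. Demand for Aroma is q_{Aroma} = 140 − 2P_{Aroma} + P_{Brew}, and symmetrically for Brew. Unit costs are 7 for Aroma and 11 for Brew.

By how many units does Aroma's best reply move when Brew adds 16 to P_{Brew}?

4

Aroma's profit: π = (P_{Aroma} − 7)(140 − 2P_{Aroma} + P_{Brew}).
∂π/∂P_{Aroma} = 154 − 4P_{Aroma} + P_{Brew} = 0 ⇒ P_{Aroma} = 38.5 + 0.25P_{Brew}.
The reaction-function slope is 0.25, so a 16-unit rise in P_{Brew} moves P_{Aroma} by 0.25 × 16 = 4. Aroma's best response rises — the actions are strategic complements.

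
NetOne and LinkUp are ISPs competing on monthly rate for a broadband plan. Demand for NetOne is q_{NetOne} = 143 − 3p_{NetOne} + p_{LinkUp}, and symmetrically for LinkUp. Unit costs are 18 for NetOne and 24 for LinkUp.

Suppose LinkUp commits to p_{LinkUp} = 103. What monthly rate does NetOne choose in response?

NetOne's profit: π = (p_{NetOne} − 18)(143 − 3p_{NetOne} + p_{LinkUp}).
∂π/∂p_{NetOne} = 197 − 6p_{NetOne} + p_{LinkUp} = 0 ⇒ p_{NetOne} = 197/6 + (1/6)p_{LinkUp}.
At p_{LinkUp} = 103: p_{NetOne} = 197/6 + (1/6)·103 = 50.

50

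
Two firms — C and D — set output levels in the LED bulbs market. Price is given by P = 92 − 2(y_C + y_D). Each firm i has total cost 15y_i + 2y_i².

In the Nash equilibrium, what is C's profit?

Firm C's profit: π = y_C(92 − 2(y_C + y_D)) − 15y_C − 2y_C².
∂π/∂y_C = 77 − 8y_C − 2y_D = 0, so y_C = 9.625 − 0.25y_D.
The game is symmetric, so in equilibrium y_D = y_C: the reaction function gives 1.25y_C = 9.625, hence y_C = 7.7.
Price P = 92 − 2·15.4 = 61.2.
C's profit: (61.2 − 15)·7.7 − 2(7.7)² = 237.16.

237.16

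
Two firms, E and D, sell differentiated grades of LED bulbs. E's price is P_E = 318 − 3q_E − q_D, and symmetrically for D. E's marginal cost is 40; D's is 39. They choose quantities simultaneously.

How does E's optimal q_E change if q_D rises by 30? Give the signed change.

-5

Firm E's profit: π = q_E(318 − 3q_E − q_D) − 40q_E.
∂π/∂q_E = 278 − 6q_E − q_D = 0 ⇒ q_E = 139/3 − (1/6)q_D.
The reaction-function slope is −1/6, so a 30-unit rise in q_D moves q_E by −1/6 × 30 = −5. E's best response falls — the actions are strategic substitutes.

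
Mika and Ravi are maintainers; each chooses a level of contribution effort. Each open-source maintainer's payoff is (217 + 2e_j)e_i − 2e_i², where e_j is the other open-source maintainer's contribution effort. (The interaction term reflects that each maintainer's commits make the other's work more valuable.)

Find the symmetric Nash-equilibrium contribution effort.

108.5

Mika's payoff is (217 + 2e_R)e_M − 2e_M².
∂π/∂e_M = 217 + 2e_R − 4e_M = 0, so e_M = 54.25 + 0.5e_R.
By symmetry e_R = e_M; substituting into the reaction function, 0.5e_M = 54.25 and e_M = 108.5.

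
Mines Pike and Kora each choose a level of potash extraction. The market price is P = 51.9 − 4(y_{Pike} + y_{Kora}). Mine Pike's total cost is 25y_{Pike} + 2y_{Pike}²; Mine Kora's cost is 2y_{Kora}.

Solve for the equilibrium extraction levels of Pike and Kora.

0.195, 6.14

Mine Pike's profit: π = y_{Pike}(51.9 − 4(y_{Pike} + y_{Kora})) − 25y_{Pike} − 2y_{Pike}².
∂π/∂y_{Pike} = 26.9 − 12y_{Pike} − 4y_{Kora} = 0, so y_{Pike} = 269/120 − (1/3)y_{Kora}.
For Kora: ∂π/∂y_{Kora} = 49.9 − 8y_{Kora} − 4y_{Pike} = 0 ⇒ y_{Kora} = 6.2375 − 0.5y_{Pike}.
Substituting the second reaction function into the first: y_{Pike} = 269/120 − (1/3)(6.2375 − 0.5y_{Pike}), which gives (5/6)y_{Pike} = 0.1625 ⇒ y_{Pike} = 0.195.
Then y_{Kora} = 6.2375 − 0.5·0.195 = 6.14.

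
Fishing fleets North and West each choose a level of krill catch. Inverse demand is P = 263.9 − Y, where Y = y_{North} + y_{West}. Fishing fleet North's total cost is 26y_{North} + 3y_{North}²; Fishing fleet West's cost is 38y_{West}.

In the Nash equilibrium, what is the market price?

142.62

Fishing fleet North's profit: π = y_{North}(263.9 − (y_{North} + y_{West})) − 26y_{North} − 3y_{North}².
∂π/∂y_{North} = 237.9 − 8y_{North} − y_{West} = 0, so y_{North} = 29.7375 − 0.125y_{West}.
For West: ∂π/∂y_{West} = 225.9 − 2y_{West} − y_{North} = 0 ⇒ y_{West} = 112.95 − 0.5y_{North}.
Substituting the second reaction function into the first: y_{North} = 29.7375 − 0.125(112.95 − 0.5y_{North}), which gives 0.9375y_{North} = 2499/160 ⇒ y_{North} = 16.66.
Then y_{West} = 112.95 − 0.5·16.66 = 104.62.
Equilibrium price: P = 263.9 − 121.28 = 142.62.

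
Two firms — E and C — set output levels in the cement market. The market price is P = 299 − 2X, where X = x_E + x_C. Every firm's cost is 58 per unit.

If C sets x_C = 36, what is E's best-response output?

Firm E's profit: π = x_E(299 − 2(x_E + x_C)) − 58x_E.
∂π/∂x_E = 241 − 4x_E − 2x_C = 0, so x_E = 60.25 − 0.5x_C.
At x_C = 36: x_E = 60.25 − 0.5·36 = 42.25.

42.25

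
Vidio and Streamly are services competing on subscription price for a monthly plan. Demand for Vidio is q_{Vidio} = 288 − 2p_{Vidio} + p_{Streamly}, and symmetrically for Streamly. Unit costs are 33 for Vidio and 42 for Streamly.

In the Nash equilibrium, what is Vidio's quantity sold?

172.4

Vidio's profit: π = (p_{Vidio} − 33)(288 − 2p_{Vidio} + p_{Streamly}).
∂π/∂p_{Vidio} = 354 − 4p_{Vidio} + p_{Streamly} = 0 ⇒ p_{Vidio} = 88.5 + 0.25p_{Streamly}.
Similarly p_{Streamly} = 93 + 0.25p_{Vidio}.
Plugging p_{Streamly} into Vidio's best response: p_{Vidio} = 88.5 + 0.25(93 + 0.25p_{Vidio}) ⇒ 0.9375p_{Vidio} = 111.75, so p_{Vidio} = 119.2.
Then p_{Streamly} = 93 + 0.25·119.2 = 122.8.
q_{Vidio} = 288 − 2·119.2 + 122.8 = 172.4.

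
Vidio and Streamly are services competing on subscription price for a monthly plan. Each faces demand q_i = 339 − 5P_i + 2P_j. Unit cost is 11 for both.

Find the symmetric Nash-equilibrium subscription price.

Vidio's profit: π = (P_{Vidio} − 11)(339 − 5P_{Vidio} + 2P_{Streamly}).
∂π/∂P_{Vidio} = 394 − 10P_{Vidio} + 2P_{Streamly} = 0 ⇒ P_{Vidio} = 39.4 + 0.2P_{Streamly}.
By symmetry P_{Streamly} = P_{Vidio}; substituting into the reaction function, 0.8P_{Vidio} = 39.4 and P_{Vidio} = 49.25.

49.25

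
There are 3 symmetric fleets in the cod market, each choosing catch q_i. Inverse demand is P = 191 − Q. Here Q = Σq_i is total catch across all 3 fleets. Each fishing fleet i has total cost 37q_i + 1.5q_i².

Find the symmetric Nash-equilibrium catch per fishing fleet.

22

A representative fishing fleet's profit is π_i = q_i(191 − Q) − 37q_i − 1.5q_i², with Q = q_i + Σ_{j≠i} q_j.
First-order condition: 154 − 5q_i − Σ_{j≠i} q_j = 0.
In a symmetric equilibrium every fishing fleet chooses the same q, so Σ_{j≠i} q_j = 2q. The condition becomes 154 − 7q = 0, giving q = 154/7 = 22.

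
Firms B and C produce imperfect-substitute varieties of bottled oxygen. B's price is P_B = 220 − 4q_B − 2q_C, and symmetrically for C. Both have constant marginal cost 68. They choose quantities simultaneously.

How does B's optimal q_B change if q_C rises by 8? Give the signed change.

-2

Firm B's profit: π = q_B(220 − 4q_B − 2q_C) − 68q_B.
∂π/∂q_B = 152 − 8q_B − 2q_C = 0 ⇒ q_B = 19 − 0.25q_C.
The reaction-function slope is −0.25, so an 8-unit rise in q_C moves q_B by −0.25 × 8 = −2. B's best response falls — the actions are strategic substitutes.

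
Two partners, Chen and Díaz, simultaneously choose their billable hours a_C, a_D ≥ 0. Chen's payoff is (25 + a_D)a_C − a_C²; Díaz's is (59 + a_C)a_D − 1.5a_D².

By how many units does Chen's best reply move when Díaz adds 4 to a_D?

2

Expanding Chen's payoff: 25a_C + a_Da_C − a_C².
∂π/∂a_C = 25 + a_D − 2a_C = 0, so a_C = 12.5 + 0.5a_D.
The reaction-function slope is 0.5, so a 4-unit rise in a_D moves a_C by 0.5 × 4 = 2. Chen's best response rises — the actions are strategic complements.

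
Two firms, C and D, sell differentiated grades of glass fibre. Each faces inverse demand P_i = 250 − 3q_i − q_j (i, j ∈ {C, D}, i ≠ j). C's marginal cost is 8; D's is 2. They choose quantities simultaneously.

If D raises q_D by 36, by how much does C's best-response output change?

Firm C's profit: π = q_C(250 − 3q_C − q_D) − 8q_C.
∂π/∂q_C = 242 − 6q_C − q_D = 0 ⇒ q_C = 121/3 − (1/6)q_D.
The reaction-function slope is −1/6, so a 36-unit rise in q_D moves q_C by −1/6 × 36 = −6. C's best response falls — the actions are strategic substitutes.

-6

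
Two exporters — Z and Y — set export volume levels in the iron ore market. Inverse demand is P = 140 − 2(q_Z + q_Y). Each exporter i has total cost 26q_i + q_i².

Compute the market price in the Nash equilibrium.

Exporter Z's profit: π = q_Z(140 − 2(q_Z + q_Y)) − 26q_Z − q_Z².
∂π/∂q_Z = 114 − 6q_Z − 2q_Y = 0, so q_Z = 19 − (1/3)q_Y.
By symmetry q_Y = q_Z; substituting into the reaction function, (4/3)q_Z = 19 and q_Z = 14.25.
Equilibrium price: P = 140 − 2·28.5 = 83.

83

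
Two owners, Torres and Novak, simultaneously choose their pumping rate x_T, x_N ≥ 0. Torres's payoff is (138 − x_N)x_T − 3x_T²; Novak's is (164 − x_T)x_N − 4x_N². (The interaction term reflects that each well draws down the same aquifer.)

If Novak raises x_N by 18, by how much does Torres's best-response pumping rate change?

-3

Expanding Torres's payoff: 138x_T − x_Nx_T − 3x_T².
∂π/∂x_T = 138 − x_N − 6x_T = 0, so x_T = 23 − (1/6)x_N.
The reaction-function slope is −1/6, so an 18-unit rise in x_N moves x_T by −1/6 × 18 = −3. Torres's best response falls — the actions are strategic substitutes.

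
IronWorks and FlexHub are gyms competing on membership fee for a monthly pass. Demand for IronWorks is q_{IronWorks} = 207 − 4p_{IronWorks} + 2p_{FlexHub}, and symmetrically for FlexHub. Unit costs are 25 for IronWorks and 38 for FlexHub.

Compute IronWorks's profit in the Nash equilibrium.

IronWorks's profit: π = (p_{IronWorks} − 25)(207 − 4p_{IronWorks} + 2p_{FlexHub}).
∂π/∂p_{IronWorks} = 307 − 8p_{IronWorks} + 2p_{FlexHub} = 0 ⇒ p_{IronWorks} = 38.375 + 0.25p_{FlexHub}.
Similarly p_{FlexHub} = 44.875 + 0.25p_{IronWorks}.
Plugging p_{FlexHub} into IronWorks's best response: p_{IronWorks} = 38.375 + 0.25(44.875 + 0.25p_{IronWorks}) ⇒ 0.9375p_{IronWorks} = 1587/32, so p_{IronWorks} = 52.9.
Then p_{FlexHub} = 44.875 + 0.25·52.9 = 58.1.
q_{IronWorks} = 207 − 4·52.9 + 2·58.1 = 111.6.
Profit = (52.9 − 25)·111.6 = 3113.64.

3113.64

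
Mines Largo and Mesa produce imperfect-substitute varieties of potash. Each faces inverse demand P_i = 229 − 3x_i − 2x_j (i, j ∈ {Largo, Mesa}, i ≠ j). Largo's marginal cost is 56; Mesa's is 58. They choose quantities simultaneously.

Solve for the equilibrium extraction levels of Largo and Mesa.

21.75, 21.25

Mine Largo's profit: π = x_{Largo}(229 − 3x_{Largo} − 2x_{Mesa}) − 56x_{Largo}.
∂π/∂x_{Largo} = 173 − 6x_{Largo} − 2x_{Mesa} = 0 ⇒ x_{Largo} = 173/6 − (1/3)x_{Mesa}.
Similarly x_{Mesa} = 28.5 − (1/3)x_{Largo}.
Substituting the second reaction function into the first: x_{Largo} = 173/6 − (1/3)(28.5 − (1/3)x_{Largo}), which gives (8/9)x_{Largo} = 58/3 ⇒ x_{Largo} = 21.75.
Then x_{Mesa} = 28.5 − (1/3)·21.75 = 21.25.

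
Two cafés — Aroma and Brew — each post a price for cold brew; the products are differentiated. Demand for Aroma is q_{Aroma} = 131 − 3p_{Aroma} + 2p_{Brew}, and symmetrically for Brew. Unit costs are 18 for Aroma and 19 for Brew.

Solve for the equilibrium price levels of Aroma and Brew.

46.4375, 46.8125

Aroma's profit: π = (p_{Aroma} − 18)(131 − 3p_{Aroma} + 2p_{Brew}).
∂π/∂p_{Aroma} = 185 − 6p_{Aroma} + 2p_{Brew} = 0 ⇒ p_{Aroma} = 185/6 + (1/3)p_{Brew}.
Similarly p_{Brew} = 94/3 + (1/3)p_{Aroma}.
Plugging p_{Brew} into Aroma's best response: p_{Aroma} = 185/6 + (1/3)(94/3 + (1/3)p_{Aroma}) ⇒ (8/9)p_{Aroma} = 743/18, so p_{Aroma} = 46.4375.
Then p_{Brew} = 94/3 + (1/3)·46.4375 = 46.8125.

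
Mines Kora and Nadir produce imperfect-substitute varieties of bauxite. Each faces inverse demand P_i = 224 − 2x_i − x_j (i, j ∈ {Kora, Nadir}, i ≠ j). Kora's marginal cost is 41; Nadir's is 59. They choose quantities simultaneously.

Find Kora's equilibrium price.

Mine Kora's profit: π = x_{Kora}(224 − 2x_{Kora} − x_{Nadir}) − 41x_{Kora}.
∂π/∂x_{Kora} = 183 − 4x_{Kora} − x_{Nadir} = 0 ⇒ x_{Kora} = 45.75 − 0.25x_{Nadir}.
Similarly x_{Nadir} = 41.25 − 0.25x_{Kora}.
Substituting the second reaction function into the first: x_{Kora} = 45.75 − 0.25(41.25 − 0.25x_{Kora}), which gives 0.9375x_{Kora} = 35.4375 ⇒ x_{Kora} = 37.8.
Then x_{Nadir} = 41.25 − 0.25·37.8 = 31.8.
P_{Kora} = 224 − 2·37.8 − 31.8 = 116.6.

116.6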